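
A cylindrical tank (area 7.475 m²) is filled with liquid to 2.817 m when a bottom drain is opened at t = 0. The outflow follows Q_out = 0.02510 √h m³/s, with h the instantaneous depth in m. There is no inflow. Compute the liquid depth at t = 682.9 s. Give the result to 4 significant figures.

0.2829 m

With no inflow, A dh/dt = −0.02510 √h.
Separate and integrate: 2(√h − √h₀) = −(0.02510/A) t.
√h = √2.817 − 0.02510·682.9/(2·7.475) = 1.67839 − 1.14654 = 0.531851.
h = 0.531851² = 0.282865 m.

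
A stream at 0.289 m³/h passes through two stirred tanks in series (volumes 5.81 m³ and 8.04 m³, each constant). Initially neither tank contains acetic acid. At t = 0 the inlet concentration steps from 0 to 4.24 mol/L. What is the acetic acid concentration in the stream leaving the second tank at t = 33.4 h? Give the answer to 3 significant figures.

1.74 mol/L

Time constants: τᵢ = Vᵢ/Q for each well-mixed tank.
τ₁ = 5.81/0.289 = 20.104 h; τ₂ = 8.04/0.289 = 27.820 h.
Solving the cascade with C₁(0)=C₂(0)=0 gives C₂(t) = C_in[1 − (τ₁ e^(−t/τ₁) − τ₂ e^(−t/τ₂))/(τ₁ − τ₂)].
At t = 33.4: e^(−t/τ₁) = 0.18988, e^(−t/τ₂) = 0.30102.
C₂ = 4.24·[1 − (20.104·0.18988 − 27.820·0.30102)/(-7.7163)] = 4.24·0.40940 = 1.7359 mol/L.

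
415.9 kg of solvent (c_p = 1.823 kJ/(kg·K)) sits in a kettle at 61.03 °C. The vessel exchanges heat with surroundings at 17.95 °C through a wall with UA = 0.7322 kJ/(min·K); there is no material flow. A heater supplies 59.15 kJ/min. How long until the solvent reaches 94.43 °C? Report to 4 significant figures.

Lumped-capacitance energy balance: M c_p dT/dt = UA(T_amb − T) + Q̇.
τ = M c_p/UA = 1035.49 min; T_ss = T_amb + Q̇/UA = 17.95 + 59.15/0.7322 = 98.7339 °C.
T(t) = T_ss + (T₀ − T_ss)e^(−t/τ); set T = 94.43:
t = −τ ln[(T − T_ss)/(T₀ − T_ss)] = −1035.49 · ln(0.114151) = 2247.26 min.

2247 min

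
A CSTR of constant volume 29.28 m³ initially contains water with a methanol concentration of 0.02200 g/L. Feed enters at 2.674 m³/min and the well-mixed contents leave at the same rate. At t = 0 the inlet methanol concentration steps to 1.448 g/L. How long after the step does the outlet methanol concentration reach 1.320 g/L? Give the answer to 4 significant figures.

Accumulation = in − out for the solute gives V dC/dt = Q(C_in − C), so τ = V/Q = 10.9499 min.
C(t) = C_in + (C₀ − C_in) e^(−t/τ). Set C = 1.320 and solve for t:
e^(−t/τ) = (C − C_in)/(C₀ − C_in) = (1.320 − 1.448)/(0.02200 − 1.448) = 0.0897616
t = −τ ln(…) = 10.9499 × 2.41060 = 26.3958 min.

26.40 min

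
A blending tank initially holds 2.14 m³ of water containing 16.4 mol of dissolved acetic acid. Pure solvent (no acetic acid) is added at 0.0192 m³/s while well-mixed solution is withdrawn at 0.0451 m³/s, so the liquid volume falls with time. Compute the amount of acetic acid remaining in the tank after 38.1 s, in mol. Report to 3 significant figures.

Let m(t) be the amount of acetic acid. Volume: V(t) = V₀ + (Q_in − Q_out) t = 2.14 − 0.025900 t; V(38.1) = 1.1532 m³.
Solute balance: dm/dt = 0 − Q_out C = −Q_out m/V(t).
Separate: dm/m = −Q_out dt/V(t) ⇒ ln(m/m₀) = −(Q_out/(Q_in−Q_out)) ln(V/V₀).
m = m₀ (V₀/V)^(Q_out/(Q_in−Q_out)) = 16.4 × (2.14/1.1532)^(-1.7413) = 5.5885 mol.

5.59 mol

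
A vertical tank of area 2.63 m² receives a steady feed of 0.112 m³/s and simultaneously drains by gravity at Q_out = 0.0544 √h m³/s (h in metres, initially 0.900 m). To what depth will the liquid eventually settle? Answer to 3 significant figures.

4.24 m

A dh/dt = Q_in − 0.0544 √h. Steady state requires inflow = outflow:
Q_in = 0.0544 √h_ss ⇒ √h_ss = 0.112/0.0544 = 2.0588.
h_ss = 2.0588² = 4.2388 m. (Since h₀ = 0.900 m < h_ss, the level will rise toward this value.)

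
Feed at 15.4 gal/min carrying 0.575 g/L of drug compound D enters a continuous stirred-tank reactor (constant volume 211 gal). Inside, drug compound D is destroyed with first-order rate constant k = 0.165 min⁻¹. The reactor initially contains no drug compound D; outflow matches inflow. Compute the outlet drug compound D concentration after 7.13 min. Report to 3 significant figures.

0.144 g/L

Species balance: V dC/dt = Q C_in − Q C − k V C.
This is linear with rate a = Q/V + k = 0.23799 min⁻¹.
C_ss = Q C_in/(Q + kV) = 0.17634 g/L; C(t) = C_ss + (C₀ − C_ss) e^(−a t).
C(7.13) = 0.17634 + (-0.17634)·e^(−0.23799·7.13) = 0.17634 + (-0.17634)·0.18326 = 0.14402 g/L.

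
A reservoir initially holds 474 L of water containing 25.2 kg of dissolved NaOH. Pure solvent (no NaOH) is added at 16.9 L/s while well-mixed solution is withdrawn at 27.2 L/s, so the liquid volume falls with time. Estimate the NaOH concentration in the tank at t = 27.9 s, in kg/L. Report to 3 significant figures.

Let m(t) be the amount of NaOH. Volume: V(t) = V₀ + (Q_in − Q_out) t = 474 − 10.300 t; V(27.9) = 186.63 L.
Solute balance: dm/dt = 0 − Q_out C = −Q_out m/V(t).
Separate: dm/m = −Q_out dt/V(t) ⇒ ln(m/m₀) = −(Q_out/(Q_in−Q_out)) ln(V/V₀).
m = m₀ (V₀/V)^(Q_out/(Q_in−Q_out)) = 25.2 × (474/186.63)^(-2.6408) = 2.1499 kg.
C = m/V = 2.1499/186.63 = 0.011520 kg/L.

0.0115 kg/L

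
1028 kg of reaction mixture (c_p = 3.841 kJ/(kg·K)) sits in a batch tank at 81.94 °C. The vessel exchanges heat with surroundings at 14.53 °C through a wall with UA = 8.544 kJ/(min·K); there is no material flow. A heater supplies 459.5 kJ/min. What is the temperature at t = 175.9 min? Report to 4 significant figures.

M c_p dT/dt = −UA(T − T_amb) + Q̇.
dT/dt = (T_ss − T)/τ with T_ss = T_amb + Q̇/UA = 14.53 + 459.5/8.544 = 68.3104 °C, τ = M c_p/UA = 1028·3.841/8.544 = 462.143 min.
Integrating: T(t) = T_ss + (T₀ − T_ss) e^(−t/τ).
T(175.9) = 68.3104 + (13.6296)·0.683439 = 77.6254 °C.

77.63 °C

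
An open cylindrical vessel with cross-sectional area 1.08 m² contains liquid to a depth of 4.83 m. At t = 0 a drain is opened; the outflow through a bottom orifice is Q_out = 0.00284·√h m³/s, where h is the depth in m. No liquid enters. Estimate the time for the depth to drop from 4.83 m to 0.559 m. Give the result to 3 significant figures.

1100 s

A dh/dt = −Q_out = −0.00284 √h.
This is separable: 2 d(√h)/dt = −0.00284/A, so √h = √h₀ − (0.00284/(2A)) t.
t = 2A(√h₀ − √h)/0.00284 = 2·1.08·(√4.83 − √0.559)/0.00284
  = 2.1600 × (2.1977 − 0.74766) / 0.00284 = 1102.9 s.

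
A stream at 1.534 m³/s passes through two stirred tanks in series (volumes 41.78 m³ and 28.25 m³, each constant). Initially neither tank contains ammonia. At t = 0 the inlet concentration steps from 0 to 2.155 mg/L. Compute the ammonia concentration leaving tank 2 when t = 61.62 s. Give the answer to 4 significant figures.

Species balance on tank i: dCᵢ/dt = (Cᵢ₋₁ − Cᵢ)/τᵢ with τᵢ = Vᵢ/Q.
τ₁ = 41.78/1.534 = 27.2360 s; τ₂ = 28.25/1.534 = 18.4159 s.
Solving the cascade with C₁(0)=C₂(0)=0 gives C₂(t) = C_in[1 − (τ₁ e^(−t/τ₁) − τ₂ e^(−t/τ₂))/(τ₁ − τ₂)].
At t = 61.62: e^(−t/τ₁) = 0.104095, e^(−t/τ₂) = 0.0352242.
C₂ = 2.155·[1 − (27.2360·0.104095 − 18.4159·0.0352242)/(8.82008)] = 2.155·0.752105 = 1.62079 mg/L.

1.621 mg/L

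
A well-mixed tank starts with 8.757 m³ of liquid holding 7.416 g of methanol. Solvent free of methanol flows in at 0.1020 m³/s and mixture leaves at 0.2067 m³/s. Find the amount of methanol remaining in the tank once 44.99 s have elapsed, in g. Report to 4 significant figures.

Total volume: dV/dt = Q_in − Q_out = -0.104700 m³/s, so V(t) = 8.757 − 0.104700 t and V(44.99) = 4.04655 m³.
No methanol enters, so dm/dt = −Q_out · (m/V).
Separate: dm/m = −Q_out dt/V(t) ⇒ ln(m/m₀) = −(Q_out/(Q_in−Q_out)) ln(V/V₀).
m = m₀ (V₀/V)^(Q_out/(Q_in−Q_out)) = 7.416 × (8.757/4.04655)^(-1.97421) = 1.61538 g.

1.615 g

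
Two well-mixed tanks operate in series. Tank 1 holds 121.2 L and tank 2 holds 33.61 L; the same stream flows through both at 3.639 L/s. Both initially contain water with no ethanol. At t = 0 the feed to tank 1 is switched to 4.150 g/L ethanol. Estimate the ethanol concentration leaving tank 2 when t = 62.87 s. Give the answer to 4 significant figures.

Time constants: τᵢ = Vᵢ/Q for each well-mixed tank.
τ₁ = 121.2/3.639 = 33.3059 s; τ₂ = 33.61/3.639 = 9.23605 s.
Tank 1: C₁ = C_in(1 − e^(−t/τ₁)). Tank 2 (τ₁ ≠ τ₂): C₂ = C_in[1 − (τ₁ e^(−t/τ₁) − τ₂ e^(−t/τ₂))/(τ₁ − τ₂)].
At t = 62.87: e^(−t/τ₁) = 0.151426, e^(−t/τ₂) = 0.00110598.
C₂ = 4.150·[1 − (33.3059·0.151426 − 9.23605·0.00110598)/(24.0698)] = 4.150·0.790893 = 3.28221 g/L.

3.282 g/L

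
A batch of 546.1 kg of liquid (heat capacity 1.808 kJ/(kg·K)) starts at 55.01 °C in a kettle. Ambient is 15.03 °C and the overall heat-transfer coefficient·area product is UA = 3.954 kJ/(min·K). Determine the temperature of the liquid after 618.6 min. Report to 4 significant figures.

18.39 °C

First-law balance (no shaft work): M c_p dT/dt = −UA(T − T_amb).
dT/dt = (T_ss − T)/τ with T_ss = T_amb = 15.0300 °C, τ = M c_p/UA = 546.1·1.808/3.954 = 249.709 min.
This is linear first-order; T(t) = T_ss + (T₀ − T_ss) e^(−t/τ).
T(618.6) = 15.0300 + (39.9800)·0.0839709 = 18.3872 °C.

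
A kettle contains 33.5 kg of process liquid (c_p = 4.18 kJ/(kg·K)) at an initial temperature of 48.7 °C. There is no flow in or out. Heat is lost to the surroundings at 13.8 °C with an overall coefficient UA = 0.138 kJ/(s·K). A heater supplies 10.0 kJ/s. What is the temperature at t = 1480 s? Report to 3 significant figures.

77.5 °C

Lumped-capacitance energy balance: M c_p dT/dt = UA(T_amb − T) + Q̇.
dT/dt = (T_ss − T)/τ with T_ss = T_amb + Q̇/UA = 13.8 + 10.0/0.138 = 86.264 °C, τ = M c_p/UA = 33.5·4.18/0.138 = 1014.7 s.
Solution: T(t) = T_ss + (T₀ − T_ss) e^(−t/τ).
T(1480) = 86.264 + (-37.564)·0.23257 = 77.527 °C.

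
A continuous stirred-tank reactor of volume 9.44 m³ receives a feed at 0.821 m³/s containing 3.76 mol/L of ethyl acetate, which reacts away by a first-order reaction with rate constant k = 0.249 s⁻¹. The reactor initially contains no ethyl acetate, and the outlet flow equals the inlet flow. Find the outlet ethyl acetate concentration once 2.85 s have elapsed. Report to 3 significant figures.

0.600 mol/L

V dC/dt = Q(C_in − C) − k V C.
dC/dt = (Q/V) C_in − (Q/V + k) C; effective rate a = Q/V + k = 0.086970 + 0.249 = 0.33597 s⁻¹.
C_ss = Q C_in/(Q + kV) = 0.97333 mol/L; C(t) = C_ss + (C₀ − C_ss) e^(−a t).
C(2.85) = 0.97333 + (-0.97333)·e^(−0.33597·2.85) = 0.97333 + (-0.97333)·0.38385 = 0.59972 mol/L.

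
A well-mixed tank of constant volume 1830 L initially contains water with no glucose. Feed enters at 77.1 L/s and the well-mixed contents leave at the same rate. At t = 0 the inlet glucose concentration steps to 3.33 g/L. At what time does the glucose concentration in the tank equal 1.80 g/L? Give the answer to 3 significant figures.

Species balance: V dC/dt = Q(C_in − C) ⇒ τ = V/Q = 23.735 s.
C(t) = C_in + (C₀ − C_in) e^(−t/τ). Set C = 1.80 and solve for t:
e^(−t/τ) = (C − C_in)/(C₀ − C_in) = (1.80 − 3.33)/(0 − 3.33) = 0.45946
t = −τ ln(…) = 23.735 × 0.77770 = 18.459 s.

18.5 s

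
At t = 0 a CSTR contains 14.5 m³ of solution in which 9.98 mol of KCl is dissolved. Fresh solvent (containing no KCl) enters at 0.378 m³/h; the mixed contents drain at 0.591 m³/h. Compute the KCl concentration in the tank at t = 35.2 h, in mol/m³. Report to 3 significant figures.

Total volume: dV/dt = Q_in − Q_out = -0.21300 m³/h, so V(t) = 14.5 − 0.21300 t and V(35.2) = 7.0024 m³.
Species balance (pure solvent in): dm/dt = −Q_out · m/V(t).
dm/m = −Q_out dt/(V₀ − 0.21300 t); integrating gives ln(m/m₀) = −(Q_out/(Q_in−Q_out)) ln(V/V₀).
m = m₀ (V₀/V)^(Q_out/(Q_in−Q_out)) = 9.98 × (14.5/7.0024)^(-2.7746) = 1.3244 mol.
C = m/V = 1.3244/7.0024 = 0.18913 mol/m³.

0.189 mol/m³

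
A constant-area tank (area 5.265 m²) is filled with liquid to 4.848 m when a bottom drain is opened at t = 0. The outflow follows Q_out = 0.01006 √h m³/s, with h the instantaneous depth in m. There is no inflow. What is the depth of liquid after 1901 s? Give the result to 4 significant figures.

With no inflow, A dh/dt = −0.01006 √h.
∫ h^(−1/2) dh = −(0.01006/A) ∫ dt, giving 2√h = 2√h₀ − (0.01006/A) t.
√h = √4.848 − 0.01006·1901/(2·5.265) = 2.20182 − 1.81615 = 0.385667.
h = 0.385667² = 0.148739 m.

0.1487 m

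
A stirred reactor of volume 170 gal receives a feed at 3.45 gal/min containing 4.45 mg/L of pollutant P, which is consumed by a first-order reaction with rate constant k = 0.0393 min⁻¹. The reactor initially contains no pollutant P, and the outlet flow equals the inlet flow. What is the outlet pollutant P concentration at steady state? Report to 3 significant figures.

Accumulation = in − out − consumed: V dC/dt = Q C_in − Q C − k V C.
Steady state (dC/dt = 0): C_ss = Q C_in/(Q + kV) = C_in/(1 + kV/Q).
C_ss = 3.45·4.45/(3.45 + 0.0393·170) = 15.353/10.131 = 1.5154 mg/L.

1.52 mg/L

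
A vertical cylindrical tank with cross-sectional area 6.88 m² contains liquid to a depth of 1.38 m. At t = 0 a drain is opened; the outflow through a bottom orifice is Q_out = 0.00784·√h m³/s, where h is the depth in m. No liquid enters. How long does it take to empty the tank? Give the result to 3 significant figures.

2060 s

With no inflow, A dh/dt = −0.00784 √h.
This is separable: 2 d(√h)/dt = −0.00784/A, so √h = √h₀ − (0.00784/(2A)) t.
Tank is empty when √h = 0: t_empty = 2A√h₀/0.00784.
t_empty = 2·6.88·√1.38/0.00784 = 13.760·1.1747/0.00784 = 2061.8 s.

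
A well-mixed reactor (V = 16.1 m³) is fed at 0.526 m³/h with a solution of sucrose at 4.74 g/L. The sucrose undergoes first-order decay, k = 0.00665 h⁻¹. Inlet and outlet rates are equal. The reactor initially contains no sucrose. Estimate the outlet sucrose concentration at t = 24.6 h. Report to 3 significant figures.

2.44 g/L

Accumulation = in − out − consumed: V dC/dt = Q C_in − Q C − k V C.
This is linear with rate a = Q/V + k = 0.039321 h⁻¹.
C_ss = Q C_in/(Q + kV) = 3.9384 g/L; C(t) = C_ss + (C₀ − C_ss) e^(−a t).
C(24.6) = 3.9384 + (-3.9384)·e^(−0.039321·24.6) = 3.9384 + (-3.9384)·0.38011 = 2.4413 g/L.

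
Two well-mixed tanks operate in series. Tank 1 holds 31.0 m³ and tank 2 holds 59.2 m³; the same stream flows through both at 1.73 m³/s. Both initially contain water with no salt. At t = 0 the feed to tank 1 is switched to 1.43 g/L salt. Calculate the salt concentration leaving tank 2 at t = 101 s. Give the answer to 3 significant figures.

1.28 g/L

Each tank obeys Vᵢ dCᵢ/dt = Q(Cᵢ₋₁ − Cᵢ), so τᵢ = Vᵢ/Q.
τ₁ = 31.0/1.73 = 17.919 s; τ₂ = 59.2/1.73 = 34.220 s.
Solving the cascade with C₁(0)=C₂(0)=0 gives C₂(t) = C_in[1 − (τ₁ e^(−t/τ₁) − τ₂ e^(−t/τ₂))/(τ₁ − τ₂)].
At t = 101: e^(−t/τ₁) = 0.0035655, e^(−t/τ₂) = 0.052260.
C₂ = 1.43·[1 − (17.919·0.0035655 − 34.220·0.052260)/(-16.301)] = 1.43·0.89421 = 1.2787 g/L.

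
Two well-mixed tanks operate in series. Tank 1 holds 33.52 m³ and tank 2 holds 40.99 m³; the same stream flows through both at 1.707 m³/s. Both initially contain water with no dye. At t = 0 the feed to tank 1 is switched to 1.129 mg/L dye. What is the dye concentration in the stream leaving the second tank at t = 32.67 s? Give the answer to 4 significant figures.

Species balance on tank i: dCᵢ/dt = (Cᵢ₋₁ − Cᵢ)/τᵢ with τᵢ = Vᵢ/Q.
τ₁ = 33.52/1.707 = 19.6368 s; τ₂ = 40.99/1.707 = 24.0129 s.
Solving the cascade with C₁(0)=C₂(0)=0 gives C₂(t) = C_in[1 − (τ₁ e^(−t/τ₁) − τ₂ e^(−t/τ₂))/(τ₁ − τ₂)].
At t = 32.67: e^(−t/τ₁) = 0.189434, e^(−t/τ₂) = 0.256528.
C₂ = 1.129·[1 − (19.6368·0.189434 − 24.0129·0.256528)/(-4.37610)] = 1.129·0.442406 = 0.499476 mg/L.

0.4995 mg/L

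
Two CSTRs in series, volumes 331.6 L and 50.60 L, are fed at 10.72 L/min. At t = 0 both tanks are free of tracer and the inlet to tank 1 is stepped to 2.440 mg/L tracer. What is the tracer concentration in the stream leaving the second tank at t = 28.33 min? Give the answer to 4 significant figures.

Each tank obeys Vᵢ dCᵢ/dt = Q(Cᵢ₋₁ − Cᵢ), so τᵢ = Vᵢ/Q.
τ₁ = 331.6/10.72 = 30.9328 min; τ₂ = 50.60/10.72 = 4.72015 min.
Solving the cascade with C₁(0)=C₂(0)=0 gives C₂(t) = C_in[1 − (τ₁ e^(−t/τ₁) − τ₂ e^(−t/τ₂))/(τ₁ − τ₂)].
At t = 28.33: e^(−t/τ₁) = 0.400174, e^(−t/τ₂) = 0.00247398.
C₂ = 2.440·[1 − (30.9328·0.400174 − 4.72015·0.00247398)/(26.2127)] = 2.440·0.528211 = 1.28884 mg/L.

1.289 mg/L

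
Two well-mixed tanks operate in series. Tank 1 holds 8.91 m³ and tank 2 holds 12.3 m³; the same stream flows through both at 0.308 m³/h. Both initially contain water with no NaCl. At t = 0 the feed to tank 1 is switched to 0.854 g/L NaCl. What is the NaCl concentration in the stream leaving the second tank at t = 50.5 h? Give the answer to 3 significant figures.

Time constants: τᵢ = Vᵢ/Q for each well-mixed tank.
τ₁ = 8.91/0.308 = 28.929 h; τ₂ = 12.3/0.308 = 39.935 h.
Solving the cascade with C₁(0)=C₂(0)=0 gives C₂(t) = C_in[1 − (τ₁ e^(−t/τ₁) − τ₂ e^(−t/τ₂))/(τ₁ − τ₂)].
At t = 50.5: e^(−t/τ₁) = 0.17453, e^(−t/τ₂) = 0.28237.
C₂ = 0.854·[1 − (28.929·0.17453 − 39.935·0.28237)/(-11.006)] = 0.854·0.43420 = 0.37081 g/L.

0.371 g/L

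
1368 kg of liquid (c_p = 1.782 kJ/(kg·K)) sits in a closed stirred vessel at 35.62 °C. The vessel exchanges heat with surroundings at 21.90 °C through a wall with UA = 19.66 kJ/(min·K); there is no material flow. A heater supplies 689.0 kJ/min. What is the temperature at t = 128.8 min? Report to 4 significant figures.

49.40 °C

Unsteady energy balance on the tank contents: M c_p dT/dt = −UA(T − T_amb) + Q̇.
dT/dt = (T_ss − T)/τ with T_ss = T_amb + Q̇/UA = 21.90 + 689.0/19.66 = 56.9458 °C, τ = M c_p/UA = 1368·1.782/19.66 = 123.997 min.
This is linear first-order; T(t) = T_ss + (T₀ − T_ss) e^(−t/τ).
T(128.8) = 56.9458 + (-21.3258)·0.353901 = 49.3986 °C.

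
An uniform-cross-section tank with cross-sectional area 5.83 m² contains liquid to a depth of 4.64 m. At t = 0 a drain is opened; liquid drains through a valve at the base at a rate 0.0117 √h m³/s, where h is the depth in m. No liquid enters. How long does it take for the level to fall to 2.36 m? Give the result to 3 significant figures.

616 s

Unsteady balance on liquid volume: A dh/dt = −0.0117 √h.
This is separable: 2 d(√h)/dt = −0.0117/A, so √h = √h₀ − (0.0117/(2A)) t.
t = 2A(√h₀ − √h)/0.0117 = 2·5.83·(√4.64 − √2.36)/0.0117
  = 11.660 × (2.1541 − 1.5362) / 0.0117 = 615.72 s.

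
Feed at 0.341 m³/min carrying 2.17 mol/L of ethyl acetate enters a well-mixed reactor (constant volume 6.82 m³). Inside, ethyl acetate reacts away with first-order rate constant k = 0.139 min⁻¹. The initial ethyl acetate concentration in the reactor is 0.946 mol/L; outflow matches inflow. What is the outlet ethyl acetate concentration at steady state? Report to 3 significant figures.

V dC/dt = Q(C_in − C) − k V C.
At steady state: 0 = Q C_in − (Q + kV) C_ss, so C_ss = Q C_in/(Q + kV).
C_ss = 0.341·2.17/(0.341 + 0.139·6.82) = 0.73997/1.2890 = 0.57407 mol/L.

0.574 mol/L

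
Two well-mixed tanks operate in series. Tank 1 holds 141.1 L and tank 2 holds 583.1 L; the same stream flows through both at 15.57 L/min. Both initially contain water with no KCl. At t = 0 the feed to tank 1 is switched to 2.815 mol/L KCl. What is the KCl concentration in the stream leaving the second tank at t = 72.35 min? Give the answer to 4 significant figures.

2.277 mol/L

Time constants: τᵢ = Vᵢ/Q for each well-mixed tank.
τ₁ = 141.1/15.57 = 9.06230 min; τ₂ = 583.1/15.57 = 37.4502 min.
Solving the cascade with C₁(0)=C₂(0)=0 gives C₂(t) = C_in[1 − (τ₁ e^(−t/τ₁) − τ₂ e^(−t/τ₂))/(τ₁ − τ₂)].
At t = 72.35: e^(−t/τ₁) = 0.000341001, e^(−t/τ₂) = 0.144873.
C₂ = 2.815·[1 − (9.06230·0.000341001 − 37.4502·0.144873)/(-28.3879)] = 2.815·0.808988 = 2.27730 mol/L.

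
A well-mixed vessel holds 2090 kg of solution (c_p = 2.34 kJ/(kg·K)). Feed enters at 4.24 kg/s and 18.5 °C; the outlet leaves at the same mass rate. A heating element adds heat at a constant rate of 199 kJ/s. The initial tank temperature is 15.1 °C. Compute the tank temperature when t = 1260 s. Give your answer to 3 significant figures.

M c_p dT/dt = ṁ c_p (T_in − T) + Q̇.
Rearrange: dT/dt = (T_ss − T)/τ with τ = M/ṁ = 492.92 s and T_ss = T_in + Q̇/(ṁ c_p) = 38.557 °C.
This is linear first-order; T(t) = T_ss + (T₀ − T_ss) e^(−t/τ).
T(1260) = 38.557 + (-23.457)·e^(−1260/492.92) = 38.557 + (-23.457)·0.077601 = 36.737 °C.

36.7 °C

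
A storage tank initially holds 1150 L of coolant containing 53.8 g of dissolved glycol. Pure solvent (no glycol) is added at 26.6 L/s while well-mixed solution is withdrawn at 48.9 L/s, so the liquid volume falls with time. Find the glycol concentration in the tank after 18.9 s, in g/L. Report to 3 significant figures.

Let m(t) be the amount of glycol. Volume: V(t) = V₀ + (Q_in − Q_out) t = 1150 − 22.300 t; V(18.9) = 728.53 L.
Solute balance: dm/dt = 0 − Q_out C = −Q_out m/V(t).
Separate: dm/m = −Q_out dt/V(t) ⇒ ln(m/m₀) = −(Q_out/(Q_in−Q_out)) ln(V/V₀).
m = m₀ (V₀/V)^(Q_out/(Q_in−Q_out)) = 53.8 × (1150/728.53)^(-2.1928) = 19.772 g.
C = m/V = 19.772/728.53 = 0.027140 g/L.

0.0271 g/L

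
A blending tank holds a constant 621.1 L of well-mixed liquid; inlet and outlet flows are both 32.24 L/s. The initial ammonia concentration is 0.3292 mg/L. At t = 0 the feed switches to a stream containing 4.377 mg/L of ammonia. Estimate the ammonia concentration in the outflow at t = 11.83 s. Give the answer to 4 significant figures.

2.187 mg/L

Unsteady species balance (constant V, well mixed): V dC/dt = Q(C_in − C).
So dC/dt = (C_in − C)/τ with τ = V/Q = 621.1/32.24 = 19.2649 s.
Solution: C(t) = C_in + (C₀ − C_in) e^(−t/τ).
C(11.83) = 4.377 + (0.3292 − 4.377)·e^(−11.83/19.2649) = 4.377 + (-4.04780)·0.541144 = 2.18656 mg/L.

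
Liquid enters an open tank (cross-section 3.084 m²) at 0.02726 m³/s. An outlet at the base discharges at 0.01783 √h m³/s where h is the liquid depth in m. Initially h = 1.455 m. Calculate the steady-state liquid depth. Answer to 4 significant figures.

2.337 m

Volume balance on the tank: A dh/dt = Q_in − 0.01783 √h. At steady state dh/dt = 0:
Q_in = 0.01783 √h_ss ⇒ √h_ss = 0.02726/0.01783 = 1.52888.
h_ss = 1.52888² = 2.33749 m. (Since h₀ = 1.455 m < h_ss, the level will rise toward this value.)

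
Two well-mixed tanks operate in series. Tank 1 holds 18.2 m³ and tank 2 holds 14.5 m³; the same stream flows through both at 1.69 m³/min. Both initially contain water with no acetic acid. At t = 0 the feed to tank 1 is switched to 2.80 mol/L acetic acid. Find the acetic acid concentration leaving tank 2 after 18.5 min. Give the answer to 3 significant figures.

1.60 mol/L

Each tank obeys Vᵢ dCᵢ/dt = Q(Cᵢ₋₁ − Cᵢ), so τᵢ = Vᵢ/Q.
τ₁ = 18.2/1.69 = 10.769 min; τ₂ = 14.5/1.69 = 8.5799 min.
Solving the cascade with C₁(0)=C₂(0)=0 gives C₂(t) = C_in[1 − (τ₁ e^(−t/τ₁) − τ₂ e^(−t/τ₂))/(τ₁ − τ₂)].
At t = 18.5: e^(−t/τ₁) = 0.17945, e^(−t/τ₂) = 0.11576.
C₂ = 2.80·[1 − (10.769·0.17945 − 8.5799·0.11576)/(2.1893)] = 2.80·0.57097 = 1.5987 mol/L.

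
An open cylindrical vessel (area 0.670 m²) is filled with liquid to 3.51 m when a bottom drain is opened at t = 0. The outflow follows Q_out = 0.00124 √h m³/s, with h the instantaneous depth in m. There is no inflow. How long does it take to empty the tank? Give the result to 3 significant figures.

2020 s

With no inflow, A dh/dt = −0.00124 √h.
∫ h^(−1/2) dh = −(0.00124/A) ∫ dt, giving 2√h = 2√h₀ − (0.00124/A) t.
Set h = 0: 2√h₀ = (0.00124/A) t_empty ⇒ t_empty = 2A√h₀/0.00124.
t_empty = 2·0.670·√3.51/0.00124 = 1.3400·1.8735/0.00124 = 2024.6 s.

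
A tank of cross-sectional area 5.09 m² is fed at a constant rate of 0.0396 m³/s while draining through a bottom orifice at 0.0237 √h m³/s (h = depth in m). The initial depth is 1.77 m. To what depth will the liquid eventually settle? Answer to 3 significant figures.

Level balance: A dh/dt = 0.0396 − 0.0237 √h. Setting dh/dt = 0:
Q_in = 0.0237 √h_ss ⇒ √h_ss = 0.0396/0.0237 = 1.6709.
h_ss = 1.6709² = 2.7919 m. (Since h₀ = 1.77 m < h_ss, the level will rise toward this value.)

2.79 m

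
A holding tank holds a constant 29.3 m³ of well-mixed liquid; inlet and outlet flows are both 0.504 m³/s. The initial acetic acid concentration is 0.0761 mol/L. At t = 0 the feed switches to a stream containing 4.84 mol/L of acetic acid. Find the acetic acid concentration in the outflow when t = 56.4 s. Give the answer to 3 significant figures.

Accumulation = in − out for the solute gives V dC/dt = Q(C_in − C).
So dC/dt = (C_in − C)/τ with τ = V/Q = 29.3/0.504 = 58.135 s.
C approaches C_in exponentially: C(t) = C_in + (C₀ − C_in) e^(−t/τ).
C(56.4) = 4.84 + (0.0761 − 4.84)·e^(−56.4/58.135) = 4.84 + (-4.7639)·0.37902 = 3.0344 mol/L.

3.03 mol/L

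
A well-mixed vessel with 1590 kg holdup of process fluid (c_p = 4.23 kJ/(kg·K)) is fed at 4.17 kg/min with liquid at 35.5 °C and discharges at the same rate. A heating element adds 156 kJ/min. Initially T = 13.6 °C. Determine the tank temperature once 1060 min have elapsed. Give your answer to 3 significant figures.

42.4 °C

Energy balance: M c_p dT/dt = ṁ c_p (T_in − T) + 156.
Rearrange: dT/dt = (T_ss − T)/τ with τ = M/ṁ = 381.29 min and T_ss = T_in + Q̇/(ṁ c_p) = 44.344 °C.
Integrating: T(t) = T_ss + (T₀ − T_ss) e^(−t/τ).
T(1060) = 44.344 + (-30.744)·e^(−1060/381.29) = 44.344 + (-30.744)·0.062039 = 42.437 °C.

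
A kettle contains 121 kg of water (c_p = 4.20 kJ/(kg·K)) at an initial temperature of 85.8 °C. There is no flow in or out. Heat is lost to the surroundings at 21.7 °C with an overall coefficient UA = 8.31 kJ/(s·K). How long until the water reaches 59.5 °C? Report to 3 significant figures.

Heat balance on the well-mixed liquid: M c_p dT/dt = −UA(T − T_amb).
τ = M c_p/UA = 61.155 s; T_ss = T_amb = 21.700 °C.
T(t) = T_ss + (T₀ − T_ss)e^(−t/τ); set T = 59.5:
t = −τ ln[(T − T_ss)/(T₀ − T_ss)] = −61.155 · ln(0.58970) = 32.298 s.

32.3 s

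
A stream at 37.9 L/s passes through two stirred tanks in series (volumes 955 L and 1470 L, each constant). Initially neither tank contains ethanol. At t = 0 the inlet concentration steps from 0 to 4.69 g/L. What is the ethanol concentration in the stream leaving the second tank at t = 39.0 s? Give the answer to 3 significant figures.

Each tank obeys Vᵢ dCᵢ/dt = Q(Cᵢ₋₁ − Cᵢ), so τᵢ = Vᵢ/Q.
τ₁ = 955/37.9 = 25.198 s; τ₂ = 1470/37.9 = 38.786 s.
Solving the cascade with C₁(0)=C₂(0)=0 gives C₂(t) = C_in[1 − (τ₁ e^(−t/τ₁) − τ₂ e^(−t/τ₂))/(τ₁ − τ₂)].
At t = 39.0: e^(−t/τ₁) = 0.21273, e^(−t/τ₂) = 0.36586.
C₂ = 4.69·[1 − (25.198·0.21273 − 38.786·0.36586)/(-13.588)] = 4.69·0.35018 = 1.6423 g/L.

1.64 g/L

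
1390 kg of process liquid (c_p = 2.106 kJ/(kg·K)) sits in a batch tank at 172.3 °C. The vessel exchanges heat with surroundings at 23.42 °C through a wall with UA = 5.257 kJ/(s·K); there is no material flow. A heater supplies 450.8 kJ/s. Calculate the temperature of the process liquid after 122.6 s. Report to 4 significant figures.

M c_p dT/dt = −UA(T − T_amb) + Q̇.
dT/dt = (T_ss − T)/τ with T_ss = T_amb + Q̇/UA = 23.42 + 450.8/5.257 = 109.172 °C, τ = M c_p/UA = 1390·2.106/5.257 = 556.846 s.
T approaches T_ss exponentially: T(t) = T_ss + (T₀ − T_ss) e^(−t/τ).
T(122.6) = 109.172 + (63.1277)·0.802384 = 159.825 °C.

159.8 °C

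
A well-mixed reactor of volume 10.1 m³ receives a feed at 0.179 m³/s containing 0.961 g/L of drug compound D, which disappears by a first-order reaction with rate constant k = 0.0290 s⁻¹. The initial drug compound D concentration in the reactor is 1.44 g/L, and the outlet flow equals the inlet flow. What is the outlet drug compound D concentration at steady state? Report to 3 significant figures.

Species balance: V dC/dt = Q C_in − Q C − k V C.
Steady state (dC/dt = 0): C_ss = Q C_in/(Q + kV) = C_in/(1 + kV/Q).
C_ss = 0.179·0.961/(0.179 + 0.0290·10.1) = 0.17202/0.47190 = 0.36452 g/L.

0.365 g/L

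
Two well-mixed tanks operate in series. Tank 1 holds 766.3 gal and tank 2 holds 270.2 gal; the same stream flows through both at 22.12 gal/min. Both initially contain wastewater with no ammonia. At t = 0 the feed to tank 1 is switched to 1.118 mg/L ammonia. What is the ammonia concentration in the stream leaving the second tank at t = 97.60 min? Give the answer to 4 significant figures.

Time constants: τᵢ = Vᵢ/Q for each well-mixed tank.
τ₁ = 766.3/22.12 = 34.6429 min; τ₂ = 270.2/22.12 = 12.2152 min.
Solving the cascade with C₁(0)=C₂(0)=0 gives C₂(t) = C_in[1 − (τ₁ e^(−t/τ₁) − τ₂ e^(−t/τ₂))/(τ₁ − τ₂)].
At t = 97.60: e^(−t/τ₁) = 0.0597659, e^(−t/τ₂) = 0.000338817.
C₂ = 1.118·[1 − (34.6429·0.0597659 − 12.2152·0.000338817)/(22.4277)] = 1.118·0.907867 = 1.01500 mg/L.

1.015 mg/L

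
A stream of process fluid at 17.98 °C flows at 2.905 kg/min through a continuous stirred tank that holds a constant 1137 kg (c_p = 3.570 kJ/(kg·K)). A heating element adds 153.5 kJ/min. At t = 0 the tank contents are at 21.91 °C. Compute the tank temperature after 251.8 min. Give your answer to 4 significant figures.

27.07 °C

Energy balance: M c_p dT/dt = ṁ c_p (T_in − T) + 153.5.
Rearrange: dT/dt = (T_ss − T)/τ with τ = M/ṁ = 391.394 min and T_ss = T_in + Q̇/(ṁ c_p) = 32.7811 °C.
This is linear first-order; T(t) = T_ss + (T₀ − T_ss) e^(−t/τ).
T(251.8) = 32.7811 + (-10.8711)·e^(−251.8/391.394) = 32.7811 + (-10.8711)·0.525534 = 27.0680 °C.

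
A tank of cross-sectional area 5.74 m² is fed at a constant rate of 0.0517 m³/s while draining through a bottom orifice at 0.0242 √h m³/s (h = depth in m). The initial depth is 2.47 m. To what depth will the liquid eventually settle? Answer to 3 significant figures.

A dh/dt = Q_in − 0.0242 √h. Steady state requires inflow = outflow:
Q_in = 0.0242 √h_ss ⇒ √h_ss = 0.0517/0.0242 = 2.1364.
h_ss = 2.1364² = 4.5640 m. (Since h₀ = 2.47 m < h_ss, the level will rise toward this value.)

4.56 m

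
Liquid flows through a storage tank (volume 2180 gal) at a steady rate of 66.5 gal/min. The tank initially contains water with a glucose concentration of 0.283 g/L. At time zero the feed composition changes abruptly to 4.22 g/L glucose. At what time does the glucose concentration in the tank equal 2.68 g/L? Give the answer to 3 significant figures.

30.8 min

Unsteady species balance (constant V, well mixed): V dC/dt = Q(C_in − C), so τ = V/Q = 32.782 min.
C(t) = C_in + (C₀ − C_in) e^(−t/τ). Set C = 2.68 and solve for t:
e^(−t/τ) = (C − C_in)/(C₀ − C_in) = (2.68 − 4.22)/(0.283 − 4.22) = 0.39116
t = −τ ln(…) = 32.782 × 0.93864 = 30.770 min.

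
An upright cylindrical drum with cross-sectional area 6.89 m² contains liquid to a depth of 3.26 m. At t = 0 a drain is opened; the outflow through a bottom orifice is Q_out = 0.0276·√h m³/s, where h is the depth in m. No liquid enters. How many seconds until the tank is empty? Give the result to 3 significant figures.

A dh/dt = −Q_out = −0.0276 √h.
Separate and integrate: 2(√h − √h₀) = −(0.0276/A) t.
Tank is empty when √h = 0: t_empty = 2A√h₀/0.0276.
t_empty = 2·6.89·√3.26/0.0276 = 13.780·1.8055/0.0276 = 901.47 s.

901 s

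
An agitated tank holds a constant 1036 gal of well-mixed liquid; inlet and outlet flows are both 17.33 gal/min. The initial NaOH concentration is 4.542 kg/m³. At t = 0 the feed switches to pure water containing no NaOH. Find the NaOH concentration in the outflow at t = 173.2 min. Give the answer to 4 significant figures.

Mass balance on the solute (V constant): V dC/dt = Q(C_in − C).
Time constant τ = V/Q = 1036/17.33 = 59.7807 min.
Solution: C(t) = C_in + (C₀ − C_in) e^(−t/τ).
C(173.2) = 0 + (4.542 − 0)·e^(−173.2/59.7807) = 0 + (4.54200)·0.0551745 = 0.250602 kg/m³.

0.2506 kg/m³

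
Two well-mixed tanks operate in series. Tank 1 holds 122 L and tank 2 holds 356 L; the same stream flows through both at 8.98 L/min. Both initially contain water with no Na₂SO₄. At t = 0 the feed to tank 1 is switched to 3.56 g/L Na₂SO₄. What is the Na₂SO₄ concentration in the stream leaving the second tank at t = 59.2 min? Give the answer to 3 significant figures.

Time constants: τᵢ = Vᵢ/Q for each well-mixed tank.
τ₁ = 122/8.98 = 13.586 min; τ₂ = 356/8.98 = 39.644 min.
Tank 1: C₁ = C_in(1 − e^(−t/τ₁)). Tank 2 (τ₁ ≠ τ₂): C₂ = C_in[1 − (τ₁ e^(−t/τ₁) − τ₂ e^(−t/τ₂))/(τ₁ − τ₂)].
At t = 59.2: e^(−t/τ₁) = 0.012810, e^(−t/τ₂) = 0.22463.
C₂ = 3.56·[1 − (13.586·0.012810 − 39.644·0.22463)/(-26.058)] = 3.56·0.66493 = 2.3672 g/L.

2.37 g/L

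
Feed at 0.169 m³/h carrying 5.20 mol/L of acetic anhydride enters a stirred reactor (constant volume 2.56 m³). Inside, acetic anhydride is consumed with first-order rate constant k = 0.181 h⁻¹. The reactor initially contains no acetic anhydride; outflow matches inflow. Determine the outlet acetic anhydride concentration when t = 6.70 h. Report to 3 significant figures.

1.12 mol/L

Accumulation = in − out − consumed: V dC/dt = Q C_in − Q C − k V C.
dC/dt = (Q/V) C_in − (Q/V + k) C; effective rate a = Q/V + k = 0.066016 + 0.181 = 0.24702 h⁻¹.
C_ss = Q C_in/(Q + kV) = 1.3897 mol/L; C(t) = C_ss + (C₀ − C_ss) e^(−a t).
C(6.70) = 1.3897 + (-1.3897)·e^(−0.24702·6.70) = 1.3897 + (-1.3897)·0.19109 = 1.1242 mol/L.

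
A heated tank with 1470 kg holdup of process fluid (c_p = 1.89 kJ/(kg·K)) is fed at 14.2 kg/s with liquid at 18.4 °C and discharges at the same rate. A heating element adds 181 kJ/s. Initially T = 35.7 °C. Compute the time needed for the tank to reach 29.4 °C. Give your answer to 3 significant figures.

94.0 s

Energy balance: M c_p dT/dt = ṁ c_p (T_in − T) + 181.
τ = M/ṁ = 103.52 s; T_ss = T_in + Q̇/(ṁ c_p) = 25.144 °C.
T(t) = T_ss + (T₀ − T_ss) e^(−t/τ). Set T = 29.4:
e^(−t/τ) = (29.4 − 25.144)/(35.7 − 25.144) = 0.40317
t = −103.52 · ln(0.40317) = 94.037 s.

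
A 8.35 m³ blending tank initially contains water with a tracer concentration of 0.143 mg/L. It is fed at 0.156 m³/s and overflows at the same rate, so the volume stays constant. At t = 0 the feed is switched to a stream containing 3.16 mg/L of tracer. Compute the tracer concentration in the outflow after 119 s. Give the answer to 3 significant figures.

2.83 mg/L

Species balance on the tank: V dC/dt = Q(C_in − C).
Rewrite as dC/dt + C/τ = C_in/τ, τ = V/Q = 53.526 s.
Solution: C(t) = C_in + (C₀ − C_in) e^(−t/τ).
C(119) = 3.16 + (0.143 − 3.16)·e^(−119/53.526) = 3.16 + (-3.0170)·0.10826 = 2.8334 mg/L.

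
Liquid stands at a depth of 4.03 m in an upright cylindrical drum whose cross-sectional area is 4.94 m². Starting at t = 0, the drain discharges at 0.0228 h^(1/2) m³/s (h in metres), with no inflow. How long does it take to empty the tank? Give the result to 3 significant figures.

870 s

A dh/dt = −Q_out = −0.0228 √h.
This is separable: 2 d(√h)/dt = −0.0228/A, so √h = √h₀ − (0.0228/(2A)) t.
Set h = 0: 2√h₀ = (0.0228/A) t_empty ⇒ t_empty = 2A√h₀/0.0228.
t_empty = 2·4.94·√4.03/0.0228 = 9.8800·2.0075/0.0228 = 869.91 s.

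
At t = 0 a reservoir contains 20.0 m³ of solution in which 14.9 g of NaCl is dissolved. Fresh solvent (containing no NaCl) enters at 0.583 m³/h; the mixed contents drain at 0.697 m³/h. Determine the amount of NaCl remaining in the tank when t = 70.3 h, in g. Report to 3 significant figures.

0.651 g

Total volume: dV/dt = Q_in − Q_out = -0.11400 m³/h, so V(t) = 20.0 − 0.11400 t and V(70.3) = 11.986 m³.
Solute balance: dm/dt = 0 − Q_out C = −Q_out m/V(t).
dm/m = −Q_out dt/(V₀ − 0.11400 t); integrating gives ln(m/m₀) = −(Q_out/(Q_in−Q_out)) ln(V/V₀).
m = m₀ (V₀/V)^(Q_out/(Q_in−Q_out)) = 14.9 × (20.0/11.986)^(-6.1140) = 0.65111 g.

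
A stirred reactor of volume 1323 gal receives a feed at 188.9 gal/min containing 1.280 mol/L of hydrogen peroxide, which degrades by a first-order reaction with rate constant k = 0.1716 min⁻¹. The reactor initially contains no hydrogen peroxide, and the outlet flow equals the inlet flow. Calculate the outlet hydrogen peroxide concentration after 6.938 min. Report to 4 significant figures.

Species balance: V dC/dt = Q C_in − Q C − k V C.
This is linear with rate a = Q/V + k = 0.314382 min⁻¹.
C_ss = Q C_in/(Q + kV) = 0.581333 mol/L; C(t) = C_ss + (C₀ − C_ss) e^(−a t).
C(6.938) = 0.581333 + (-0.581333)·e^(−0.314382·6.938) = 0.581333 + (-0.581333)·0.112908 = 0.515696 mol/L.

0.5157 mol/L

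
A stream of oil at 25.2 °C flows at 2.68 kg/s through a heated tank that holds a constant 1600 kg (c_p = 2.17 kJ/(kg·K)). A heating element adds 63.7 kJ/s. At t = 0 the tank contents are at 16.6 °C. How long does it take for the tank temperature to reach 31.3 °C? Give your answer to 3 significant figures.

M c_p dT/dt = ṁ c_p (T_in − T) + Q̇.
τ = M/ṁ = 597.01 s; T_ss = T_in + Q̇/(ṁ c_p) = 36.153 °C.
T(t) = T_ss + (T₀ − T_ss) e^(−t/τ). Set T = 31.3:
e^(−t/τ) = (31.3 − 36.153)/(16.6 − 36.153) = 0.24821
t = −597.01 · ln(0.24821) = 831.93 s.

832 s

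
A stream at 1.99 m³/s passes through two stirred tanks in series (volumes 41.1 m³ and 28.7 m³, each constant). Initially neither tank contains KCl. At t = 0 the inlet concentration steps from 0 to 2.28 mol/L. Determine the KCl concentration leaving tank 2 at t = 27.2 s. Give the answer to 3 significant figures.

1.06 mol/L

Species balance on tank i: dCᵢ/dt = (Cᵢ₋₁ − Cᵢ)/τᵢ with τᵢ = Vᵢ/Q.
τ₁ = 41.1/1.99 = 20.653 s; τ₂ = 28.7/1.99 = 14.422 s.
Tank 1: C₁ = C_in(1 − e^(−t/τ₁)). Tank 2 (τ₁ ≠ τ₂): C₂ = C_in[1 − (τ₁ e^(−t/τ₁) − τ₂ e^(−t/τ₂))/(τ₁ − τ₂)].
At t = 27.2: e^(−t/τ₁) = 0.26794, e^(−t/τ₂) = 0.15168.
C₂ = 2.28·[1 − (20.653·0.26794 − 14.422·0.15168)/(6.2312)] = 2.28·0.46296 = 1.0556 mol/L.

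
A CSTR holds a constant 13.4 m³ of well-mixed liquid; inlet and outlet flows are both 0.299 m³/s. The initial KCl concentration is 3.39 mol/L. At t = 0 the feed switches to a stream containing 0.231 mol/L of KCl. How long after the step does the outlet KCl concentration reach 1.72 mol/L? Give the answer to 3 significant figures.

33.7 s

Mass balance on the solute (V constant): V dC/dt = Q(C_in − C), so τ = V/Q = 44.816 s.
C(t) = C_in + (C₀ − C_in) e^(−t/τ). Set C = 1.72 and solve for t:
e^(−t/τ) = (C − C_in)/(C₀ − C_in) = (1.72 − 0.231)/(3.39 − 0.231) = 0.47135
t = −τ ln(…) = 44.816 × 0.75215 = 33.708 s.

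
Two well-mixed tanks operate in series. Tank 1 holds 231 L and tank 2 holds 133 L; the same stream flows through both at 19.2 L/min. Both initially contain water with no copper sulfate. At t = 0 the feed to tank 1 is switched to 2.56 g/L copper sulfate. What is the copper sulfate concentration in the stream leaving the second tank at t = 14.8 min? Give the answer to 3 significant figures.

Time constants: τᵢ = Vᵢ/Q for each well-mixed tank.
τ₁ = 231/19.2 = 12.031 min; τ₂ = 133/19.2 = 6.9271 min.
Solving the cascade with C₁(0)=C₂(0)=0 gives C₂(t) = C_in[1 − (τ₁ e^(−t/τ₁) − τ₂ e^(−t/τ₂))/(τ₁ − τ₂)].
At t = 14.8: e^(−t/τ₁) = 0.29225, e^(−t/τ₂) = 0.11806.
C₂ = 2.56·[1 − (12.031·0.29225 − 6.9271·0.11806)/(5.1042)] = 2.56·0.47134 = 1.2066 g/L.

1.21 g/L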